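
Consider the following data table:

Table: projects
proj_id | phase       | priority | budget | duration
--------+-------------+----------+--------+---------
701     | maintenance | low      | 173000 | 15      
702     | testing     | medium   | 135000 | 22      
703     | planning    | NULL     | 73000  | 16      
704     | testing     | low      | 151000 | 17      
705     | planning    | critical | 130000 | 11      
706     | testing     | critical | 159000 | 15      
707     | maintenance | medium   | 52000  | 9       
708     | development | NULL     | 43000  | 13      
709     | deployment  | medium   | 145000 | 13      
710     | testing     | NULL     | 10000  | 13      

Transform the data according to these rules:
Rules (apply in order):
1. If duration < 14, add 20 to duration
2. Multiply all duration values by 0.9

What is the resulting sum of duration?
219.6

Step 1: Apply Rule 1 - Add 20 to records with duration < 14
  - 5 records affected: 59 + (5 × 20) = 159
  - Unaffected records: 85
  - Sum after Rule 1: 244
Step 2: Apply Rule 2 - Multiply all by 0.9
  - 244 × 0.9 = 219.6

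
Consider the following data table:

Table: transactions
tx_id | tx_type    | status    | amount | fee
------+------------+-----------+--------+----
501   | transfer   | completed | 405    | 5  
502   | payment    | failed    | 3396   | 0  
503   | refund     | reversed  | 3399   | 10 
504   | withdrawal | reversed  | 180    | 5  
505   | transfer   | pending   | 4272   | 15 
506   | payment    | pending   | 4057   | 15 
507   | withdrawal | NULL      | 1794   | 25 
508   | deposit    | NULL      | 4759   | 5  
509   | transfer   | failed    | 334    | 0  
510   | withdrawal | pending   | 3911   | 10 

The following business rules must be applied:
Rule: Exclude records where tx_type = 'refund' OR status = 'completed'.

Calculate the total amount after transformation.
22703

Step 1: Find records where tx_type = 'refund' OR status = 'completed'
Step 2: 2 records match, summing to 3804
Step 3: Original sum: 26507
Step 4: Remaining sum = 26507 - 3804 = 22703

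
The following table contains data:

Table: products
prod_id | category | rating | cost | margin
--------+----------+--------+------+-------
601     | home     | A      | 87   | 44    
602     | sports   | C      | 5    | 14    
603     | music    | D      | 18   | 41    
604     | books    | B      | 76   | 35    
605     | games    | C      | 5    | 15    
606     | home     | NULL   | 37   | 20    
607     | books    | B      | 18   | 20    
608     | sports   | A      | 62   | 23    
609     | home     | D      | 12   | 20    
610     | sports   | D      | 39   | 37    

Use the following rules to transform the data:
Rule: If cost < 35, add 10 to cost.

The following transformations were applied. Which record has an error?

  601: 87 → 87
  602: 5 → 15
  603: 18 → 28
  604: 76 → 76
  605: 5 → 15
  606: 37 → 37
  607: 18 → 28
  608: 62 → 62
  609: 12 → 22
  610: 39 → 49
Record 610 has an error. The correct transformed value should be 39, not 49.

Step 1: Check each record against the rule
Step 2: Record 610 has cost = 39
Step 3: Since 39 >= 35, the bonus should not have been applied
Step 4: Correct value = 39, but claimed value = 49
Conclusion: Record 610 has the error.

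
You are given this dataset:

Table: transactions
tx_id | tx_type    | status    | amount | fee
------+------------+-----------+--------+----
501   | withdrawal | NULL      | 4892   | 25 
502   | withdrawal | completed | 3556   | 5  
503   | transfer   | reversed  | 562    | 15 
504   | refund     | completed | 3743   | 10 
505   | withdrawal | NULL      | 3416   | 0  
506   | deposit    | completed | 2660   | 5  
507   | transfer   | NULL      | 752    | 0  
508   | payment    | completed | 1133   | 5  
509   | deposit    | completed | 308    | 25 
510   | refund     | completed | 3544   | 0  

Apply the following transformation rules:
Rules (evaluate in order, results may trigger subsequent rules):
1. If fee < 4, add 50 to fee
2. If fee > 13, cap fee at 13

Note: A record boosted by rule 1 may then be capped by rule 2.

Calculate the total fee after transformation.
103

Step 1: Apply rule 1 to records with fee < 4
  - 3 records get bonus of 50
  - Of these, 3 records then exceed 13 and get capped
Step 2: Apply rule 2 to records with fee > 13
  - 3 records (original) are capped
Step 3: Calculate final sum = 103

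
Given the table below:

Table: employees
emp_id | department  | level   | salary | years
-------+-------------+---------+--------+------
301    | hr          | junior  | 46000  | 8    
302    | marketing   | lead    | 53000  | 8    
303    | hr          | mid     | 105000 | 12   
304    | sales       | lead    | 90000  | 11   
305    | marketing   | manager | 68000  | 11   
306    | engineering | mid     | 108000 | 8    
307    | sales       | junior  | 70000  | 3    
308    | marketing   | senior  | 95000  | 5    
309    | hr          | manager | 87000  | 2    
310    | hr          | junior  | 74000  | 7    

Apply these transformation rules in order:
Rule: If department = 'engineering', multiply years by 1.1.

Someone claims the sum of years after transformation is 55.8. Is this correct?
No, the correct result is 75.8.

Step 1: Calculate the correct sum after transformation
Step 2: Apply multiplier 1.1 to records where department = 'engineering'
Step 3: Correct result = 75.8
Step 4: Claimed result = 55.8
Step 5: 75.8 ≠ 55.8
Conclusion: The claimed result is incorrect. The correct answer is 75.8.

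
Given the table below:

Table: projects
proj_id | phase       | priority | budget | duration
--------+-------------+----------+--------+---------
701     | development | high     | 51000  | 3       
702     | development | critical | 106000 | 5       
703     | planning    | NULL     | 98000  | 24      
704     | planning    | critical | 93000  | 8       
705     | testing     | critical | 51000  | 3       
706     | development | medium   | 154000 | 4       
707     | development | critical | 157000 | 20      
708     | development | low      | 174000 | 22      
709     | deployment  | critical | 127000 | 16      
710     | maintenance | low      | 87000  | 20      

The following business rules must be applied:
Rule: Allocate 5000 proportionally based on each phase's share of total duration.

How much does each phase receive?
deployment: 640.0, development: 2160.0, maintenance: 800.0, planning: 1280.0, testing: 120.0

Step 1: Calculate total duration = 125
Step 2: Calculate each phase's proportion:
  deployment: 16/125 = 12.80% → 640.0
  development: 54/125 = 43.20% → 2160.0
  maintenance: 20/125 = 16.00% → 800.0
  planning: 32/125 = 25.60% → 1280.0
  testing: 3/125 = 2.40% → 120.0
Step 3: Verify: sum of allocations ≈ 5000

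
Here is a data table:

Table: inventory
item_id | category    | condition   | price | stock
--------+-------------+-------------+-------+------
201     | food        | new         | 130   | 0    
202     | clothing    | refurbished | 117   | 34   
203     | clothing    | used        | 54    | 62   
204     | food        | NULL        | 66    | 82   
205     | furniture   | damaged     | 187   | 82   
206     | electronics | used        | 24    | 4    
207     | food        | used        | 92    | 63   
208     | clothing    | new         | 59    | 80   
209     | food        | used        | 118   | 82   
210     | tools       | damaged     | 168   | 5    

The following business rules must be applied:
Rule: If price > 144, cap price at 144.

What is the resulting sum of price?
948

Step 1: 2 records have price > 144
Step 2: These records originally summed to 355
Step 3: After capping: 2 × 144 = 288
Step 4: Unaffected records sum: 660
Step 5: Final sum = 288 + 660 = 948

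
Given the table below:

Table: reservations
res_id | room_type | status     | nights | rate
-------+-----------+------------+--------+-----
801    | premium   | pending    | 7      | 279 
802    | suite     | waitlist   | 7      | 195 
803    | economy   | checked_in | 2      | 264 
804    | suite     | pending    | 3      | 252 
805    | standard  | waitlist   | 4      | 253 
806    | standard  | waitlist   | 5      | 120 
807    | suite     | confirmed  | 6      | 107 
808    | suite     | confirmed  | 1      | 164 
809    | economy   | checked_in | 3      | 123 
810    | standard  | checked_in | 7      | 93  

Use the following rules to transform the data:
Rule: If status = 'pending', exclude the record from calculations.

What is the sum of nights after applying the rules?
35

Step 1: Identify records where status = 'pending'
Step 2: The excluded records sum to 10
Step 3: Original total nights = 45
Step 4: Remaining total = 45 - 10 = 35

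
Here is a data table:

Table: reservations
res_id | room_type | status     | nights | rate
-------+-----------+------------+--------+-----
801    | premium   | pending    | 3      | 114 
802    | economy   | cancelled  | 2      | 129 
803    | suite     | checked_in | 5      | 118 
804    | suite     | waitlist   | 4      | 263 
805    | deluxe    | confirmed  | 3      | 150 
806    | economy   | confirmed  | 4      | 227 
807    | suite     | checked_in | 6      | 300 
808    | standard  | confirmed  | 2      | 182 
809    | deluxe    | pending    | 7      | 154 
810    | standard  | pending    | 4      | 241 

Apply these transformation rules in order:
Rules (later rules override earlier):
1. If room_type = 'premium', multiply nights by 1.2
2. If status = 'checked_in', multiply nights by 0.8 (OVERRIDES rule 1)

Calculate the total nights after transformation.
38.4

Step 1: Rule 2 takes priority for records with status = 'checked_in'
  - 2 records: 11 × 0.8 = 8.8
Step 2: Rule 1 applies to remaining records with room_type = 'premium'
  - 1 records: 3 × 1.2 = 3.6
Step 3: Other records unchanged: 26
Step 4: Final sum = 8.8 + 3.6 + 26 = 38.4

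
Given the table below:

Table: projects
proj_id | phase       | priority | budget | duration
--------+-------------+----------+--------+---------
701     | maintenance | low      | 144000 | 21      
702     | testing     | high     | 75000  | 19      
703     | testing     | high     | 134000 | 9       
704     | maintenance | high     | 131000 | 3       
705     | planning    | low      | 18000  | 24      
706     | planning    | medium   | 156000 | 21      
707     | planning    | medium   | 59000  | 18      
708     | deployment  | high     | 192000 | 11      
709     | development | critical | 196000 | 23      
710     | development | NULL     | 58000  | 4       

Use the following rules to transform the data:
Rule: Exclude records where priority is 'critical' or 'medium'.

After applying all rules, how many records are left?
7

Step 1: Count records to exclude
  - 1 (critical) + 2 (medium) = 3 records
Step 2: Total records: 10
Step 3: Remaining = 10 - 3 = 7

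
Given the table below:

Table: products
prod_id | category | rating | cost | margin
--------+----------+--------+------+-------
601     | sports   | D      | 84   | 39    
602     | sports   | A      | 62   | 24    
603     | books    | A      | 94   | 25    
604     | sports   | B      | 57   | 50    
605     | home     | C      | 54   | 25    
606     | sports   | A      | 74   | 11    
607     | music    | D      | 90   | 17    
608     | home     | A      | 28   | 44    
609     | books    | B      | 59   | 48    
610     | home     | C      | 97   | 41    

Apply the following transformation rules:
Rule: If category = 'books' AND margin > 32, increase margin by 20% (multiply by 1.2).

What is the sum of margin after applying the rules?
333.6

Step 1: Find records where category = 'books' AND margin > 32
Step 2: 1 records match, summing to 48
Step 3: After multiplier: 48 × 1.2 = 57.6
Step 4: Unaffected records sum: 276
Step 5: Final sum = 57.6 + 276 = 333.6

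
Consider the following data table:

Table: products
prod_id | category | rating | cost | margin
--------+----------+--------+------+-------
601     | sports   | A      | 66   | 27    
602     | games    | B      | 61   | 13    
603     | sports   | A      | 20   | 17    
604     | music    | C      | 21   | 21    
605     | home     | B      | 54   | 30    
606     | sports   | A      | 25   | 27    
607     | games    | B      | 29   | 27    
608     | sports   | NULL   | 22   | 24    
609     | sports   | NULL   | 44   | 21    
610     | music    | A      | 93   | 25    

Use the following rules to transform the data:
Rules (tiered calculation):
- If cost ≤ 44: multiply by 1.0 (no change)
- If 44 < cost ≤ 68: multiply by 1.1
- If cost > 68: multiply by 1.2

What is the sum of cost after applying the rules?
471.7

Step 1: Tier 1 (cost ≤ 44): 6 records, sum = 161 × 1.0 = 161.0
Step 2: Tier 2 (44 < cost ≤ 68): 3 records, sum = 181 × 1.1 = 199.1
Step 3: Tier 3 (cost > 68): 1 records, sum = 93 × 1.2 = 111.6
Step 4: Final sum = 161.0 + 199.1 + 111.6 = 471.7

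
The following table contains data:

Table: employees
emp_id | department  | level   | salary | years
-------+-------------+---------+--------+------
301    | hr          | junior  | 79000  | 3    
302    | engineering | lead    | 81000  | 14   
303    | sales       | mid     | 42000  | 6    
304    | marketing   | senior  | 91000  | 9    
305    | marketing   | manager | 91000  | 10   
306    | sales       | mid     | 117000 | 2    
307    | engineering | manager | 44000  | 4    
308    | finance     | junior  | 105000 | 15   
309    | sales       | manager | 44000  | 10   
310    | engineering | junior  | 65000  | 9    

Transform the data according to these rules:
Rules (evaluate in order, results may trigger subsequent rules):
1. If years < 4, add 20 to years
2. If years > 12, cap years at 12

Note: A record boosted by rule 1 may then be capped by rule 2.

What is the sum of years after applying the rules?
96

Step 1: Apply rule 1 to records with years < 4
  - 2 records get bonus of 20
  - Of these, 2 records then exceed 12 and get capped
Step 2: Apply rule 2 to records with years > 12
  - 2 records (original) are capped
Step 3: Calculate final sum = 96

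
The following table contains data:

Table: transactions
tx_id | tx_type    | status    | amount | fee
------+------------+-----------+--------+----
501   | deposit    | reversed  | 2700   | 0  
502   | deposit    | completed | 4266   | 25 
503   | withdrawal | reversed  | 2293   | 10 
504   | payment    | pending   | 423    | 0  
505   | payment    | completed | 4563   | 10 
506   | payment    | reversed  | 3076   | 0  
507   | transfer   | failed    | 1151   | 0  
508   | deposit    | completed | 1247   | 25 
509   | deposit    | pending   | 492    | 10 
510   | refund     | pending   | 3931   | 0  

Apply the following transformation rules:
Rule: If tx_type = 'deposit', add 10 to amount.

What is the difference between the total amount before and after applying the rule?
40

Step 1: Original sum of amount = 24142
Step 2: 4 records have tx_type = 'deposit'
Step 3: Each affected record changes by 10
Step 4: Total change = 4 × 10 = 40
Step 5: New sum = 24142 + 40 = 24182
Step 6: Difference = |24182 - 24142| = 40
        (Sum increased by 40)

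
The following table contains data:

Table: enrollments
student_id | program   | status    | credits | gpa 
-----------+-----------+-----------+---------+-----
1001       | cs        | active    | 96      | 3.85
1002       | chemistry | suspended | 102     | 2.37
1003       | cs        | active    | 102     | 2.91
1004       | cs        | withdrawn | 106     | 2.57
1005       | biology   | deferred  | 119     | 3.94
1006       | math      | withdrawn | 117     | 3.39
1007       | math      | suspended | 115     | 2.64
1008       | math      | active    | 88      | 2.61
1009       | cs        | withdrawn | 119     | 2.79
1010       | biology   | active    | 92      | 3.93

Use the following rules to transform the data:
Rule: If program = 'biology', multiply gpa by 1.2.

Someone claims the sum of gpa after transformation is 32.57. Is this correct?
Yes, the result is correct.

Step 1: Calculate the correct sum after transformation
Step 2: Apply multiplier 1.2 to records where program = 'biology'
Step 3: Correct result = 32.57
Step 4: Claimed result = 32.57
Step 5: 32.57 = 32.57 ✓
Conclusion: The claimed result is correct.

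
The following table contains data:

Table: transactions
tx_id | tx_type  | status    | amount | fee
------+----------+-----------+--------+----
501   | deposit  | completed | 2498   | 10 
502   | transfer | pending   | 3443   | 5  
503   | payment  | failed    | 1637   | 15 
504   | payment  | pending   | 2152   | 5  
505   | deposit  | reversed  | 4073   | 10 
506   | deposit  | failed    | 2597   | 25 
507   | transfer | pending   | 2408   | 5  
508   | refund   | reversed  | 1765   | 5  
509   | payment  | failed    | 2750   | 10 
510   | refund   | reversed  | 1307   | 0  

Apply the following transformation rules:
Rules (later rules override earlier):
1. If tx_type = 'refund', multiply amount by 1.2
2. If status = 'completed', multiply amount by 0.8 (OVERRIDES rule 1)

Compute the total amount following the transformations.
24744.8

Step 1: Rule 2 takes priority for records with status = 'completed'
  - 1 records: 2498 × 0.8 = 1998.4
Step 2: Rule 1 applies to remaining records with tx_type = 'refund'
  - 2 records: 3072 × 1.2 = 3686.4
Step 3: Other records unchanged: 19060
Step 4: Final sum = 1998.4 + 3686.4 + 19060 = 24744.8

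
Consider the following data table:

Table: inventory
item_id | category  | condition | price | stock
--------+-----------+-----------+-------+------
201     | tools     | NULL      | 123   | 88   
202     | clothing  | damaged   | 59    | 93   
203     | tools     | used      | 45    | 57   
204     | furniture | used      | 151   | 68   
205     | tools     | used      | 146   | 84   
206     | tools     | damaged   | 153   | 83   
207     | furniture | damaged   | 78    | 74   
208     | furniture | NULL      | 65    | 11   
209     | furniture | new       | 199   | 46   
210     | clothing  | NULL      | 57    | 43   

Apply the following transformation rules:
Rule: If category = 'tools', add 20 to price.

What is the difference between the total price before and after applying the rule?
80

Step 1: Original sum of price = 1076
Step 2: 4 records have category = 'tools'
Step 3: Each affected record changes by 20
Step 4: Total change = 4 × 20 = 80
Step 5: New sum = 1076 + 80 = 1156
Step 6: Difference = |1156 - 1076| = 80
        (Sum increased by 80)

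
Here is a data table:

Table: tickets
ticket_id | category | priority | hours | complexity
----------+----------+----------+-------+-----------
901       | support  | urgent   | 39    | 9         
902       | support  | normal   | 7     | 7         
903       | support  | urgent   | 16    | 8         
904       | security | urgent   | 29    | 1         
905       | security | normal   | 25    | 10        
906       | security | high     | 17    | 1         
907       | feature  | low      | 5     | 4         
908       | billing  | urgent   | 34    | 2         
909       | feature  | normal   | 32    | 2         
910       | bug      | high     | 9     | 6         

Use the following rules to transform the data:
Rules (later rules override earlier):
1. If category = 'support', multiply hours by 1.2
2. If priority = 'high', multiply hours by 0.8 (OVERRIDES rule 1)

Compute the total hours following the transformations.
220.2

Step 1: Rule 2 takes priority for records with priority = 'high'
  - 2 records: 26 × 0.8 = 20.8
Step 2: Rule 1 applies to remaining records with category = 'support'
  - 3 records: 62 × 1.2 = 74.4
Step 3: Other records unchanged: 125
Step 4: Final sum = 20.8 + 74.4 + 125 = 220.2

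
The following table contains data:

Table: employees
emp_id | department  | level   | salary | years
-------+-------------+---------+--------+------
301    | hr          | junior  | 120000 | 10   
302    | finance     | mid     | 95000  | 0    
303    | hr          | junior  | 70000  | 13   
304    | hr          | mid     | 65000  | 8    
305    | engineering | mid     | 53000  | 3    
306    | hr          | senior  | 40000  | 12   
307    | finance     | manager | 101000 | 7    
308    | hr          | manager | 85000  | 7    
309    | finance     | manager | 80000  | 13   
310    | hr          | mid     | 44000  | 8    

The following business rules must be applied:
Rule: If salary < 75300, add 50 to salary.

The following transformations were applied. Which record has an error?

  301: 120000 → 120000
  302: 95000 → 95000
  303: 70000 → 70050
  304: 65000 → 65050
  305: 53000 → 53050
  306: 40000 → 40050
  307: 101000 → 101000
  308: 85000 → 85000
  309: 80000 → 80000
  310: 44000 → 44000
Record 310 has an error. The correct transformed value should be 44050, not 44000.

Step 1: Check each record against the rule
Step 2: Record 310 has salary = 44000
Step 3: Since 44000 < 75300, the bonus should have been applied
Step 4: Correct value = 44050, but claimed value = 44000
Conclusion: Record 310 has the error.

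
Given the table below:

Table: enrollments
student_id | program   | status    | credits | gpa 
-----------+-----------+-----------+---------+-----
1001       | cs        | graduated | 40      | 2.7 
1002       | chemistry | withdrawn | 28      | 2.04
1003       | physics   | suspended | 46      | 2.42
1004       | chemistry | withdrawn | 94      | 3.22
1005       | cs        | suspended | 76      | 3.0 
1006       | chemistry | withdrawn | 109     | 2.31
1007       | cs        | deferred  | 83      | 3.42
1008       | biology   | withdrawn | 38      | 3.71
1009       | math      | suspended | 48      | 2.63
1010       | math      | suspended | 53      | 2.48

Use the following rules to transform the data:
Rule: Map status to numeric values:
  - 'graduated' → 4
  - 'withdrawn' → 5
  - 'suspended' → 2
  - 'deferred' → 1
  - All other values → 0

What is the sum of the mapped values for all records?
33

Step 1: Apply mapping to each record
Step 2: Count by status:
  'graduated': 1 records × 4 = 4
  'withdrawn': 4 records × 5 = 20
  'suspended': 4 records × 2 = 8
  'deferred': 1 records × 1 = 1
Step 3: Sum all mapped values = 33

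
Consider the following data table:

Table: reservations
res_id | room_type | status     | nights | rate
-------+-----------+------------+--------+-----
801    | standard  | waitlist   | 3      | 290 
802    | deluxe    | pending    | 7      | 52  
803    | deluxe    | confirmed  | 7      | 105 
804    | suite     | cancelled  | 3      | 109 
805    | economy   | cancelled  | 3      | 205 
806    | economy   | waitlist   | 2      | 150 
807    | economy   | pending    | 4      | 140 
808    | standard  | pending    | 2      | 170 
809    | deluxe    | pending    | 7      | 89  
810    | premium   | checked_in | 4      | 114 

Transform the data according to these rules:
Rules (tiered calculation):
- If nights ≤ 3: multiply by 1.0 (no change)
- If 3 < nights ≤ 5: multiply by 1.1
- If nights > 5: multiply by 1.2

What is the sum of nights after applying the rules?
47.0

Step 1: Tier 1 (nights ≤ 3): 5 records, sum = 13 × 1.0 = 13.0
Step 2: Tier 2 (3 < nights ≤ 5): 2 records, sum = 8 × 1.1 = 8.8
Step 3: Tier 3 (nights > 5): 3 records, sum = 21 × 1.2 = 25.2
Step 4: Final sum = 13.0 + 8.8 + 25.2 = 47.0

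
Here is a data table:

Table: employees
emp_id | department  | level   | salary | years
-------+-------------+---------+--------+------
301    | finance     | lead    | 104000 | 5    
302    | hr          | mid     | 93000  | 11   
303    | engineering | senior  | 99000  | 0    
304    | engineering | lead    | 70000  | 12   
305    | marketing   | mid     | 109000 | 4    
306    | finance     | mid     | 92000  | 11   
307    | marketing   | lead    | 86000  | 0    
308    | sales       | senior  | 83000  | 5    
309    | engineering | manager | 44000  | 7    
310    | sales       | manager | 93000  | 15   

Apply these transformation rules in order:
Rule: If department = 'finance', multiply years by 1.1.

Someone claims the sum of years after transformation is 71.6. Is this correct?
Yes, the result is correct.

Step 1: Calculate the correct sum after transformation
Step 2: Apply multiplier 1.1 to records where department = 'finance'
Step 3: Correct result = 71.6
Step 4: Claimed result = 71.6
Step 5: 71.6 = 71.6 ✓
Conclusion: The claimed result is correct.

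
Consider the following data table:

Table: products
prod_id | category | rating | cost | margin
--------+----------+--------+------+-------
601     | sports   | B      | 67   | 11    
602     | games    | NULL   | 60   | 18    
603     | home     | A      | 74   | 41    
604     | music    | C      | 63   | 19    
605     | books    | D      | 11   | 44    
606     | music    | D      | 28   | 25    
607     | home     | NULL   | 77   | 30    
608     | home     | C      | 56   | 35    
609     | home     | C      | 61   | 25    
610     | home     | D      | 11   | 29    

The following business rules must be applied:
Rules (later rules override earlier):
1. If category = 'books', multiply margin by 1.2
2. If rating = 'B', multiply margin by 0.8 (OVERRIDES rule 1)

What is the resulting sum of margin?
283.6

Step 1: Rule 2 takes priority for records with rating = 'B'
  - 1 records: 11 × 0.8 = 8.8
Step 2: Rule 1 applies to remaining records with category = 'books'
  - 1 records: 44 × 1.2 = 52.8
Step 3: Other records unchanged: 222
Step 4: Final sum = 8.8 + 52.8 + 222 = 283.6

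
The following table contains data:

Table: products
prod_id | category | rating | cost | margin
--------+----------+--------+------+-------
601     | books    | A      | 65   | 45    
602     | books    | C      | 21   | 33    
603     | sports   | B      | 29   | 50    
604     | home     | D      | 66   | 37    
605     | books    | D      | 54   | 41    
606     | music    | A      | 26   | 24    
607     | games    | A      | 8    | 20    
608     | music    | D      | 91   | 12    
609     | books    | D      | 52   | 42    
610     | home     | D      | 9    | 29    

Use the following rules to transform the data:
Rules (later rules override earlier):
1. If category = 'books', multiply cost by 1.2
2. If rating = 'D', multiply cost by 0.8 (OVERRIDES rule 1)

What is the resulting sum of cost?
383.8

Step 1: Rule 2 takes priority for records with rating = 'D'
  - 5 records: 272 × 0.8 = 217.6
Step 2: Rule 1 applies to remaining records with category = 'books'
  - 2 records: 86 × 1.2 = 103.2
Step 3: Other records unchanged: 63
Step 4: Final sum = 217.6 + 103.2 + 63 = 383.8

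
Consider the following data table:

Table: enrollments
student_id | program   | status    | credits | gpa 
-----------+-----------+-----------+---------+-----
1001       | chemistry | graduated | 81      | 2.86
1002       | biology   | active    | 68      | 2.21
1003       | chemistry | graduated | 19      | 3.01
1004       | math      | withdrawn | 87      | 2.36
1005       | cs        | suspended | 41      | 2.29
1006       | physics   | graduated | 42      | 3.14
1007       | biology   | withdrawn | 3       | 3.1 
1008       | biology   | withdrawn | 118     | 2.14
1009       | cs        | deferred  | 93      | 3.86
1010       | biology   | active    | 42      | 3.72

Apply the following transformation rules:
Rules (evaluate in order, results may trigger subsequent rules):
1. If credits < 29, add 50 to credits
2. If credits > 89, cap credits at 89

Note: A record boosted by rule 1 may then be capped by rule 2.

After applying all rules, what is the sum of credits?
661

Step 1: Apply rule 1 to records with credits < 29
  - 2 records get bonus of 50
  - Of these, 0 records then exceed 89 and get capped
Step 2: Apply rule 2 to records with credits > 89
  - 2 records (original) are capped
Step 3: Calculate final sum = 661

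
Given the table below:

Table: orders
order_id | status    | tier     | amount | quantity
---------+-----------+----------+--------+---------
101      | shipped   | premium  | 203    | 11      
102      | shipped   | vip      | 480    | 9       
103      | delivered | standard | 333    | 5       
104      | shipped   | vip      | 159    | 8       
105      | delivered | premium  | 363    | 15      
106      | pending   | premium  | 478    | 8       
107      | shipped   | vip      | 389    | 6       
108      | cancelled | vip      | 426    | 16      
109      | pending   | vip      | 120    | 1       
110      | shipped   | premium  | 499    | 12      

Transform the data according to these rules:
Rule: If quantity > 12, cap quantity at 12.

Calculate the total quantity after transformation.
84

Step 1: 2 records have quantity > 12
Step 2: These records originally summed to 31
Step 3: After capping: 2 × 12 = 24
Step 4: Unaffected records sum: 60
Step 5: Final sum = 24 + 60 = 84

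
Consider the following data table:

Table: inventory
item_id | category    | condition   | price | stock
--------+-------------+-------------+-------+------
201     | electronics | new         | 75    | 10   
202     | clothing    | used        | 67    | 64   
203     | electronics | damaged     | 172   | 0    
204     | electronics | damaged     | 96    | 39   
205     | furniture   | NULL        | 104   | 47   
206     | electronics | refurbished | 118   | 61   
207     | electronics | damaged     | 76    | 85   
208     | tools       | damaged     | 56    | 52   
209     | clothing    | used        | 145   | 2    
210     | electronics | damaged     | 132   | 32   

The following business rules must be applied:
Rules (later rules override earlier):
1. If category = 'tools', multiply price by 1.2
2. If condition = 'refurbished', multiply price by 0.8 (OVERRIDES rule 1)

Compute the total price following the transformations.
1028.6

Step 1: Rule 2 takes priority for records with condition = 'refurbished'
  - 1 records: 118 × 0.8 = 94.4
Step 2: Rule 1 applies to remaining records with category = 'tools'
  - 1 records: 56 × 1.2 = 67.2
Step 3: Other records unchanged: 867
Step 4: Final sum = 94.4 + 67.2 + 867 = 1028.6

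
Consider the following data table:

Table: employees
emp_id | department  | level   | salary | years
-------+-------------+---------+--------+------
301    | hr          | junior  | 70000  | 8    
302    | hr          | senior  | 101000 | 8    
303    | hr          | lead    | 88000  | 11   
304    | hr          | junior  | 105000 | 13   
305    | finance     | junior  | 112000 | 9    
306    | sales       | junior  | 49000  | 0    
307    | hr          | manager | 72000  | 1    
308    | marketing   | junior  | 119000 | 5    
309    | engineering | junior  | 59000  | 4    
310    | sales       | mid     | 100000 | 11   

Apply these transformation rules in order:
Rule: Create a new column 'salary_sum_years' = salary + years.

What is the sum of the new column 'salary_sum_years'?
875070

Step 1: For each record, compute salary + years
Example calculations:
  70000 + 8 = 70008
  101000 + 8 = 101008
  88000 + 11 = 88011
  ...
Step 2: Sum all derived values
Step 3: Total = 875070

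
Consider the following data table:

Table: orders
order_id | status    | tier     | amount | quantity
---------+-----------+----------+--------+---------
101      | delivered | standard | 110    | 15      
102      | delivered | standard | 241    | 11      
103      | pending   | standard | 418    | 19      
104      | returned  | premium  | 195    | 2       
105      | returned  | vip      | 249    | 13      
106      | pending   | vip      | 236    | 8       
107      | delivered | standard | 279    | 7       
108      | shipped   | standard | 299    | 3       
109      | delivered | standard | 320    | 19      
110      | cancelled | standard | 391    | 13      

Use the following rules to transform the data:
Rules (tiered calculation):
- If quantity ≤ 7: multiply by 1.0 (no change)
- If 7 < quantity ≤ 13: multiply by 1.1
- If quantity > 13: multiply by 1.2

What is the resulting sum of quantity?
125.1

Step 1: Tier 1 (quantity ≤ 7): 3 records, sum = 12 × 1.0 = 12.0
Step 2: Tier 2 (7 < quantity ≤ 13): 4 records, sum = 45 × 1.1 = 49.5
Step 3: Tier 3 (quantity > 13): 3 records, sum = 53 × 1.2 = 63.6
Step 4: Final sum = 12.0 + 49.5 + 63.6 = 125.1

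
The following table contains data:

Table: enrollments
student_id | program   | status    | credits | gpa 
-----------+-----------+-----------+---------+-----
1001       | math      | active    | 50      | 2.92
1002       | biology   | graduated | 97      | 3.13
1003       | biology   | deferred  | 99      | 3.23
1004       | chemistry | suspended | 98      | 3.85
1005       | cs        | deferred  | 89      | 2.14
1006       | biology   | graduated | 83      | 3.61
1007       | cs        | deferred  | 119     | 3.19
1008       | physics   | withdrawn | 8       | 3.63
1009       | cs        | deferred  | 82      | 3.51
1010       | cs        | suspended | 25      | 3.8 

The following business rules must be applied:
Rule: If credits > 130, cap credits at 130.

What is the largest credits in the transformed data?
119

Step 1: Original maximum credits = 119
Step 2: Check cap of 130 against maximum
Step 3: No records exceed the cap (max 119 <= cap 130), so no capping applies
Step 4: Maximum after transformation = 119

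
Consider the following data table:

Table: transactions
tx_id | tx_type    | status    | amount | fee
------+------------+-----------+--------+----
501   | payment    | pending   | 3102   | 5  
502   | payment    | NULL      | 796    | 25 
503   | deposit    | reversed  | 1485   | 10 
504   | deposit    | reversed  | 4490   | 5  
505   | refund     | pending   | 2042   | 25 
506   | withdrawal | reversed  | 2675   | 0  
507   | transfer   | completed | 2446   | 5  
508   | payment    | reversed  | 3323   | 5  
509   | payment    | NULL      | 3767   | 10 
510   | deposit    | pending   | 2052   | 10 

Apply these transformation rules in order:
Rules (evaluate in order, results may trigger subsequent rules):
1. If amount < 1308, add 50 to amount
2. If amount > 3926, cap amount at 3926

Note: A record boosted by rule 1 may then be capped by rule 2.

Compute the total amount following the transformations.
25664

Step 1: Apply rule 1 to records with amount < 1308
  - 1 records get bonus of 50
  - Of these, 0 records then exceed 3926 and get capped
Step 2: Apply rule 2 to records with amount > 3926
  - 1 records (original) are capped
Step 3: Calculate final sum = 25664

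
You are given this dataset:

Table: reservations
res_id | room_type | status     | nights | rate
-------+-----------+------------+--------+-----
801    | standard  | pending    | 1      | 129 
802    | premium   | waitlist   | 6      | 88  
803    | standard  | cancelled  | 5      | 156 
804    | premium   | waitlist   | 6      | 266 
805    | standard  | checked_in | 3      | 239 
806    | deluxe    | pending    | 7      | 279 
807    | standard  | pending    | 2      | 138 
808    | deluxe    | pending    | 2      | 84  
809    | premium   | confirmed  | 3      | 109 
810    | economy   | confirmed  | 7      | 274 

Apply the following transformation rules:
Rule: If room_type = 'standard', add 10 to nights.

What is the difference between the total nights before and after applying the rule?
40

Step 1: Original sum of nights = 42
Step 2: 4 records have room_type = 'standard'
Step 3: Each affected record changes by 10
Step 4: Total change = 4 × 10 = 40
Step 5: New sum = 42 + 40 = 82
Step 6: Difference = |82 - 42| = 40
        (Sum increased by 40)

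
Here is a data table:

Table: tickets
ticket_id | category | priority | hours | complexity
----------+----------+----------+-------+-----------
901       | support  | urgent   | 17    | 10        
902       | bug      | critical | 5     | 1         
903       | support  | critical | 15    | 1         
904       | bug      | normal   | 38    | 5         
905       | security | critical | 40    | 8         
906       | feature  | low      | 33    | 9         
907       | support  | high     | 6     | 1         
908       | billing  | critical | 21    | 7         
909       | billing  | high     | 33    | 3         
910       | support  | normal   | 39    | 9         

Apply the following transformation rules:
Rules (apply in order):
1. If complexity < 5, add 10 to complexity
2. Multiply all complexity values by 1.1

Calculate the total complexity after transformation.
103.4

Step 1: Apply Rule 1 - Add 10 to records with complexity < 5
  - 4 records affected: 6 + (4 × 10) = 46
  - Unaffected records: 48
  - Sum after Rule 1: 94
Step 2: Apply Rule 2 - Multiply all by 1.1
  - 94 × 1.1 = 103.4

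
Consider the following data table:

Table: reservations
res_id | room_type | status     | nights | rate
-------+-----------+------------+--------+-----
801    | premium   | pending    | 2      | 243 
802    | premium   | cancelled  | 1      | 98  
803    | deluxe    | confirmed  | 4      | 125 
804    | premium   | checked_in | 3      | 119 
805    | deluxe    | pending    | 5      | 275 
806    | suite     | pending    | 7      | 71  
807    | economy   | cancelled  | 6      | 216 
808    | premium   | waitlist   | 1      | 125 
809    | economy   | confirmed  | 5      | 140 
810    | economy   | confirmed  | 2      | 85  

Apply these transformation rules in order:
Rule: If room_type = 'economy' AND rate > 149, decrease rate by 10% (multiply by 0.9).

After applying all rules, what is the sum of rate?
1475.4

Step 1: Find records where room_type = 'economy' AND rate > 149
Step 2: 1 records match, summing to 216
Step 3: After multiplier: 216 × 0.9 = 194.4
Step 4: Unaffected records sum: 1281
Step 5: Final sum = 194.4 + 1281 = 1475.4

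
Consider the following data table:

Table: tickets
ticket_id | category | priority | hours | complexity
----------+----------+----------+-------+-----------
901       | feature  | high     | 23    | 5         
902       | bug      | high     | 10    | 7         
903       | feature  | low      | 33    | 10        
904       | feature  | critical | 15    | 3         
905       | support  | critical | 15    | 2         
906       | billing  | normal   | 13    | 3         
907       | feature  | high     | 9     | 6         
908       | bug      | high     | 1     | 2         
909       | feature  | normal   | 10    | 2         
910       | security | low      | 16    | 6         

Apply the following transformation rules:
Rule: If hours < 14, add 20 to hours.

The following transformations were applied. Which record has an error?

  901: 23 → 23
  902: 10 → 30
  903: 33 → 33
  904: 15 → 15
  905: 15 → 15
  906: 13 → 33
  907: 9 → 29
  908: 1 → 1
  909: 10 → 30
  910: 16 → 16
Record 908 has an error. The correct transformed value should be 21, not 1.

Step 1: Check each record against the rule
Step 2: Record 908 has hours = 1
Step 3: Since 1 < 14, the bonus should have been applied
Step 4: Correct value = 21, but claimed value = 1
Conclusion: Record 908 has the error.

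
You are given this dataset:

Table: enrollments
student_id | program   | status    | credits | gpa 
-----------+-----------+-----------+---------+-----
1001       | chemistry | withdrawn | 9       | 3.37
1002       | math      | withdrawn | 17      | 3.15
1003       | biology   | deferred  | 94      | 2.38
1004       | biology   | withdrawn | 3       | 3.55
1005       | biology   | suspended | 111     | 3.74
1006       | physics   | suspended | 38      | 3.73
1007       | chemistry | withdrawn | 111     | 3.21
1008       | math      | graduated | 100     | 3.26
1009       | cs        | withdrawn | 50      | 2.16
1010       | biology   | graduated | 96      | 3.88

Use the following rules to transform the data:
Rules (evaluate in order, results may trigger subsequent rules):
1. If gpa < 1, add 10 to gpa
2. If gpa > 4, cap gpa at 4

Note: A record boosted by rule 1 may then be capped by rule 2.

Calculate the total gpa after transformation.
32.43

Step 1: Apply rule 1 to records with gpa < 1
  - 0 records get bonus of 10
  - Of these, 0 records then exceed 4 and get capped
Step 2: Apply rule 2 to records with gpa > 4
  - 0 records (original) are capped
Step 3: Calculate final sum = 32.43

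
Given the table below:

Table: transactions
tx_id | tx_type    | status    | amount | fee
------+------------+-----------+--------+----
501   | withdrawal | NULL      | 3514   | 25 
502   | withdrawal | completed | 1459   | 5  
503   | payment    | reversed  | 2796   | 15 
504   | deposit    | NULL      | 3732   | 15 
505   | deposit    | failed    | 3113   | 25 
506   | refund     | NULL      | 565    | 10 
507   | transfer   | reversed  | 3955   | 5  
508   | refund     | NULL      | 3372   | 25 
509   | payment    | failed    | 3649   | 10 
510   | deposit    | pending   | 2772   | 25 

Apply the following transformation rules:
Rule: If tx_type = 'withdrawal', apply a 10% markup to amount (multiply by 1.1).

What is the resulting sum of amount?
29424.3

Step 1: Records with tx_type = 'withdrawal' have total amount = 4973
Step 2: Apply multiplier: 4973 × 1.1 = 5470.3
Step 3: Other records total: 23954
Step 4: Final sum = 5470.3 + 23954 = 29424.3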